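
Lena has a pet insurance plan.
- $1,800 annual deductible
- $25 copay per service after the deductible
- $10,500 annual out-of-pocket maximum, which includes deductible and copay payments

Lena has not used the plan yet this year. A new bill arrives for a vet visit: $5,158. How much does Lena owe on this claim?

$1,825

The full $1,800 deductible is still open; $1,800 of this bill applies to it.
That leaves $5,158 − $1,800 = $3,358 for the copay.
Copay on this service: $25.
That puts the owner's cost at $1,800 + $25 = $1,825 before any cap.
Total out-of-pocket so far would be $0 + $1,825 = $1,825, below the $10,500 cap — no reduction.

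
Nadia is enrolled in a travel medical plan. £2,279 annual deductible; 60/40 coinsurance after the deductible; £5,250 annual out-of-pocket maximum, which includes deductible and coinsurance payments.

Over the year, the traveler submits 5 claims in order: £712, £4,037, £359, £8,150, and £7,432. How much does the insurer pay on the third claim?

£215.40

Claim 1 (£712): entire amount goes to the deductible. Cost to traveler: £712. OOP to date £712. Plan pays £712 − £712 = £0.
Claim 2 (£4,037): £1,567 finishes the deductible; £2,470 goes to coinsurance; traveler's 40% is £988. Traveler pays £2,555; OOP now £3,267. Plan pays £4,037 − £2,555 = £1,482.
Claim 3 (£359): deductible met; 40% of £359 = £143.60. Cost to traveler: £143.60. OOP to date £3,410.60. Plan pays £359 − £143.60 = £215.40.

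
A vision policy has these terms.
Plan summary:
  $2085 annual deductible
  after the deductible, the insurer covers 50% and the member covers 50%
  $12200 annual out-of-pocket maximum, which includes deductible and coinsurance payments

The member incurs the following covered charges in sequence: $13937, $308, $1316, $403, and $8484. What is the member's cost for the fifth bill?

$3175.50

Bill 1, $13937: deductible takes $2085, $11852 remains; member's 50% is $5926. Member owes $8011 (running OOP $8011).
Bill 2, $308: 50% coinsurance on $308 = $154. Cost to member: $154. OOP to date $8165.
Bill 3, $1316: 50% coinsurance on $1316 = $658. Member owes $658 (running OOP $8823).
Bill 4, $403: 50% coinsurance on $403 = $201.50. Cost to member: $201.50. OOP to date $9024.50.
Bill 5, $8484: deductible already satisfied, so member's share is 50% × $8484 = $4242. OOP would hit $13266.50 > $12200, so the cap limits the member to $12200 − $9024.50 = $3175.50.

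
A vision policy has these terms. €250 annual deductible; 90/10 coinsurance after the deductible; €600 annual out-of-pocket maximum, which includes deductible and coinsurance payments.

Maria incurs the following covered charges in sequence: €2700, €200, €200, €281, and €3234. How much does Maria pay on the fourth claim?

€28.10

Bill 1, €2700: deductible takes €250, €2450 remains; member's 10% is €245. Member pays €495; OOP now €495.
Bill 2, €200: deductible already satisfied, so member's share is 10% × €200 = €20. Member owes €20 (running OOP €515).
Bill 3, €200: deductible already satisfied, so member's share is 10% × €200 = €20. Member pays €20; OOP now €535.
Bill 4, €281: deductible already satisfied, so member's share is 10% × €281 = €28.10. Cost to member: €28.10. OOP to date €563.10.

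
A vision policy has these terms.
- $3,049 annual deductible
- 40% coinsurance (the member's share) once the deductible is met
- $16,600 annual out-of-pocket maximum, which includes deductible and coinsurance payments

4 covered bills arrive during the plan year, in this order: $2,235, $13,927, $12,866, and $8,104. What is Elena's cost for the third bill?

Claim 1 ($2,235): fully absorbed by the deductible. Member owes $2,235 (running OOP $2,235).
Claim 2 ($13,927): $814 finishes the deductible; $13,113 goes to coinsurance; coinsurance $13,113 × 40% = $5,245.20. Cost to member: $6,059.20. OOP to date $8,294.20.
Claim 3 ($12,866): deductible met; 40% of $12,866 = $5,146.40. Cost to member: $5,146.40. OOP to date $13,440.60.

$5,146.40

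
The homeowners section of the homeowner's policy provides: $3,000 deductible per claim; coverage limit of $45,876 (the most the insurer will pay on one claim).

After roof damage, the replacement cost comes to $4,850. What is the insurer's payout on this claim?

$1,850

After the deductible, $4,850 − $3,000 = $1,850 remains.
That's under the $45,876 cap, so the insurer reimburses the full $1,850.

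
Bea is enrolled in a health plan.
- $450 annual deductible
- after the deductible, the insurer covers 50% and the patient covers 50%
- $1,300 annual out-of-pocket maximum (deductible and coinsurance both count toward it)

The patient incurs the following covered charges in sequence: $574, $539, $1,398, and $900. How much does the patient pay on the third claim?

$518.50

#1 ($574): deductible takes $450, $124 remains; patient's 50% is $62. Cost to patient: $512. OOP to date $512.
#2 ($539): deductible met; 50% of $539 = $269.50. Patient pays $269.50; OOP now $781.50.
#3 ($1,398): deductible already satisfied, so patient's share is 50% × $1,398 = $699. That would push OOP to $1,480.50, over the $1,300 cap, so patient pays $1,300 − $781.50 = $518.50.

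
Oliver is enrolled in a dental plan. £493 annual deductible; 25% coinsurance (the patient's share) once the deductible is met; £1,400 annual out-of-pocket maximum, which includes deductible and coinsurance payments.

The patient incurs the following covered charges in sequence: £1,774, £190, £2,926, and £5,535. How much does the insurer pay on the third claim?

Bill 1, £1,774: £493 finishes the deductible; £1,281 goes to coinsurance; 25% of £1,281 = £320.25. Patient pays £813.25; OOP now £813.25. Plan pays £1,774 − £813.25 = £960.75.
Bill 2, £190: 25% coinsurance on £190 = £47.50. Patient pays £47.50; OOP now £860.75. Plan pays £190 − £47.50 = £142.50.
Bill 3, £2,926: deductible already satisfied, so patient's share is 25% × £2,926 = £731.50. Adding that to £860.75 gives £1,592.25, past the £1,400 cap; patient pays only £1,400 − £860.75 = £539.25. Plan pays £2,926 − £539.25 = £2,386.75.

£2,386.75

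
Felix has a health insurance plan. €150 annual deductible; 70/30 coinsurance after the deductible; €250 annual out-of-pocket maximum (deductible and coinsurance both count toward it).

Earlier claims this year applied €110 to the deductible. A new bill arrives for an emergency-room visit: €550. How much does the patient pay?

Remaining deductible: €150 − €110 = €40.
That leaves €550 − €40 = €510 for coinsurance.
30% of €510 = €153 falls to the patient.
That puts the patient's cost at €40 + €153 = €193 before any cap.
Adding €193 to the €110 already spent would give €303, which exceeds the €250 cap; the patient pays just €250 − €110 = €140.

€140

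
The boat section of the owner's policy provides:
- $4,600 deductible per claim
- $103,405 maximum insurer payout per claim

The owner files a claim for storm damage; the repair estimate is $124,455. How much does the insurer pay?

$103,405

After the deductible, $124,455 − $4,600 = $119,855 remains.
$119,855 exceeds the $103,405 limit, so the insurer pays the limit: $103,405.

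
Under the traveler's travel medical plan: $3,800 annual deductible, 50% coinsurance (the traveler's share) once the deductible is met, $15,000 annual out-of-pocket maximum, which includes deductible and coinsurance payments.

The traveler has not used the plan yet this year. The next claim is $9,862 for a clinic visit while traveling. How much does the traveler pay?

$6,831

The full $3,800 deductible is still open; $3,800 of this bill applies to it.
After the $3,800 deductible portion, $9,862 − $3,800 = $6,062 is subject to coinsurance.
Coinsurance: $6,062 × 50% = $3,031.
That puts the traveler's cost at $3,800 + $3,031 = $6,831 before any cap.
Cumulative spending $0 + $6,831 = $6,831 stays under the $15,000 maximum.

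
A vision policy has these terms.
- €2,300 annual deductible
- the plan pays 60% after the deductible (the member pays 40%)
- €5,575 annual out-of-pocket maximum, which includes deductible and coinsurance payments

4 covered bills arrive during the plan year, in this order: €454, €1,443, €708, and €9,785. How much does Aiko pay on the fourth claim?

Bill 1, €454: fully absorbed by the deductible. Member pays €454; OOP now €454.
Bill 2, €1,443: fully absorbed by the deductible. Member pays €1,443; OOP now €1,897.
Bill 3, €708: €403 to deductible, leaving €305; coinsurance €305 × 40% = €122. Member pays €525; OOP now €2,422.
Bill 4, €9,785: 40% coinsurance on €9,785 = €3,914. Adding that to €2,422 gives €6,336, past the €5,575 cap; member pays only €5,575 − €2,422 = €3,153.

€3,153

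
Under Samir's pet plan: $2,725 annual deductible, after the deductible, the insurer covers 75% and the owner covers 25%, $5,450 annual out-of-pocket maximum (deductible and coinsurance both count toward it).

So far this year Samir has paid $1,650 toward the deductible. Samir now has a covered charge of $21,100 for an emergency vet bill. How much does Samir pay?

$3,800

Remaining deductible: $2,725 − $1,650 = $1,075.
That leaves $21,100 − $1,075 = $20,025 for coinsurance.
25% of $20,025 = $5,006.25 falls to the owner.
So the owner owes $1,075 + $5,006.25 = $6,081.25 before any cap.
That would bring total out-of-pocket to $7,731.25, past the $5,450 cap. The owner is capped at $5,450 − $1,650 = $3,800 on this claim.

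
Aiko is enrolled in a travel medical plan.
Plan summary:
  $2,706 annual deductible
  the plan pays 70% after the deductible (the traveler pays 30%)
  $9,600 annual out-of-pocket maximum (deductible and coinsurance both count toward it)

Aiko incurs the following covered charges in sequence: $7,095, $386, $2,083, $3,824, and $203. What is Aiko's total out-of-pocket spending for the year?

$5,971.50

Bill 1, $7,095: $2,706 to deductible, leaving $4,389; 30% of $4,389 = $1,316.70. Traveler pays $4,022.70; OOP now $4,022.70.
Bill 2, $386: deductible met; 30% of $386 = $115.80. Cost to traveler: $115.80. OOP to date $4,138.50.
Bill 3, $2,083: deductible met; 30% of $2,083 = $624.90. Traveler pays $624.90; OOP now $4,763.40.
Bill 4, $3,824: deductible met; 30% of $3,824 = $1,147.20. Traveler pays $1,147.20; OOP now $5,910.60.
Bill 5, $203: deductible met; 30% of $203 = $60.90. Traveler pays $60.90; OOP now $5,971.50.
Total paid by the traveler: $4,022.70 + $115.80 + $624.90 + $1,147.20 + $60.90 = $5,971.50.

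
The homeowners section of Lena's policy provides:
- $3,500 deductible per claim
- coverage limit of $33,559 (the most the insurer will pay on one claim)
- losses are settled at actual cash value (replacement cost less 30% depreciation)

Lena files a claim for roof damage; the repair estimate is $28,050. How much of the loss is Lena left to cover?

At 30% depreciation, ACV = $28,050 − $8,415 = $19,635.
After the deductible, $19,635 − $3,500 = $16,135 remains.
That's under the $33,559 cap, so the insurer reimburses the full $16,135.
The homeowner bears the rest of the original loss: $28,050 − $16,135 = $11,915.

$11,915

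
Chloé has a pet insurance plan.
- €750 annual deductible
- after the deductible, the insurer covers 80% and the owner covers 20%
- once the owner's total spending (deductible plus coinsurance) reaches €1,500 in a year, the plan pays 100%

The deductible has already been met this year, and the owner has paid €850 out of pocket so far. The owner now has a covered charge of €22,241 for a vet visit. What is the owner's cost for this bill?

The deductible is already satisfied, so the full bill goes to coinsurance.
20% of €22,241 = €4,448.20 falls to the owner.
That would bring total out-of-pocket to €5,298.20, past the €1,500 cap. The owner is capped at €1,500 − €850 = €650 on this claim.

€650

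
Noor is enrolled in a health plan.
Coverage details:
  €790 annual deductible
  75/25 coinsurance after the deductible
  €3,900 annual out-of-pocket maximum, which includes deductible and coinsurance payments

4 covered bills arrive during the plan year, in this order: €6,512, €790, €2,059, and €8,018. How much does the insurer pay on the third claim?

€1,544.25

Claim 1 — €6,512: €790 finishes the deductible; €5,722 goes to coinsurance; coinsurance €5,722 × 25% = €1,430.50. Cost to patient: €2,220.50. OOP to date €2,220.50. Plan pays €6,512 − €2,220.50 = €4,291.50.
Claim 2 — €790: deductible met; 25% of €790 = €197.50. Patient owes €197.50 (running OOP €2,418). Insurer: €790 − €197.50 = €592.50.
Claim 3 — €2,059: 25% coinsurance on €2,059 = €514.75. Cost to patient: €514.75. OOP to date €2,932.75. Plan pays €2,059 − €514.75 = €1,544.25.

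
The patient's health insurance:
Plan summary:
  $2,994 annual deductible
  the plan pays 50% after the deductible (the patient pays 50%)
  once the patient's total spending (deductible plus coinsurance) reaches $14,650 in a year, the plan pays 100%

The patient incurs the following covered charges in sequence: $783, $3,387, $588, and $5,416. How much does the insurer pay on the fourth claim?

$2,708

#1 ($783): fully absorbed by the deductible. Patient owes $783 (running OOP $783). Insurer: $783 − $783 = $0.
#2 ($3,387): deductible takes $2,211, $1,176 remains; 50% of $1,176 = $588. Cost to patient: $2,799. OOP to date $3,582. Plan pays $3,387 − $2,799 = $588.
#3 ($588): deductible already satisfied, so patient's share is 50% × $588 = $294. Patient pays $294; OOP now $3,876. Plan pays $588 − $294 = $294.
#4 ($5,416): 50% coinsurance on $5,416 = $2,708. Cost to patient: $2,708. OOP to date $6,584. Insurer: $5,416 − $2,708 = $2,708.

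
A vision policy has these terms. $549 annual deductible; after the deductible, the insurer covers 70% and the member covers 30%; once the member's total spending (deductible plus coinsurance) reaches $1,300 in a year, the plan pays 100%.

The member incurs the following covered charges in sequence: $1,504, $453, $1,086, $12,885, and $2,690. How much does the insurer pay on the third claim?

$760.20

#1 ($1,504): $549 finishes the deductible; $955 goes to coinsurance; 30% of $955 = $286.50. Cost to member: $835.50. OOP to date $835.50. Insurer: $1,504 − $835.50 = $668.50.
#2 ($453): deductible met; 30% of $453 = $135.90. Member owes $135.90 (running OOP $971.40). Insurer: $453 − $135.90 = $317.10.
#3 ($1,086): 30% coinsurance on $1,086 = $325.80. Cost to member: $325.80. OOP to date $1,297.20. Insurer: $1,086 − $325.80 = $760.20.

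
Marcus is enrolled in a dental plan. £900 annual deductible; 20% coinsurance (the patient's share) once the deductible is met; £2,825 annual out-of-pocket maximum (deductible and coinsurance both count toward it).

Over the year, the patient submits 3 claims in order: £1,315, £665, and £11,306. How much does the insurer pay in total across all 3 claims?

£10,461

#1 (£1,315): deductible takes £900, £415 remains; coinsurance £415 × 20% = £83. Cost to patient: £983. OOP to date £983. Insurer: £1,315 − £983 = £332.
#2 (£665): 20% coinsurance on £665 = £133. Cost to patient: £133. OOP to date £1,116. Plan pays £665 − £133 = £532.
#3 (£11,306): deductible met; 20% of £11,306 = £2,261.20. Adding that to £1,116 gives £3,377.20, past the £2,825 cap; patient pays only £2,825 − £1,116 = £1,709. Plan pays £11,306 − £1,709 = £9,597.
Insurer total: £332 + £532 + £9,597 = £10,461.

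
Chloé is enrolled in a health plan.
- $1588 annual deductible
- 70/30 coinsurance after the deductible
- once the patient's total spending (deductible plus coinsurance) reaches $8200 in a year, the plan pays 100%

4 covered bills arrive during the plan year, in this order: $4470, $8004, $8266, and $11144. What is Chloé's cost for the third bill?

Claim 1 — $4470: deductible takes $1588, $2882 remains; coinsurance $2882 × 30% = $864.60. Cost to patient: $2452.60. OOP to date $2452.60.
Claim 2 — $8004: 30% coinsurance on $8004 = $2401.20. Patient pays $2401.20; OOP now $4853.80.
Claim 3 — $8266: deductible met; 30% of $8266 = $2479.80. Cost to patient: $2479.80. OOP to date $7333.60.

$2479.80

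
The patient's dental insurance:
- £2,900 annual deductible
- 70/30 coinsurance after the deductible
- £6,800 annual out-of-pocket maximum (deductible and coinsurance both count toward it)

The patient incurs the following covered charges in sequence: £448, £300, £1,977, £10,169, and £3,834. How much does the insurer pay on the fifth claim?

#1 (£448): entire amount goes to the deductible. Cost to patient: £448. OOP to date £448. Insurer: £448 − £448 = £0.
#2 (£300): all of it applies to the deductible. Cost to patient: £300. OOP to date £748. Insurer: £300 − £300 = £0.
#3 (£1,977): entire amount goes to the deductible. Cost to patient: £1,977. OOP to date £2,725. Insurer: £1,977 − £1,977 = £0.
#4 (£10,169): deductible takes £175, £9,994 remains; coinsurance £9,994 × 30% = £2,998.20. Patient pays £3,173.20; OOP now £5,898.20. Insurer: £10,169 − £3,173.20 = £6,995.80.
#5 (£3,834): deductible met; 30% of £3,834 = £1,150.20. Adding that to £5,898.20 gives £7,048.40, past the £6,800 cap; patient pays only £6,800 − £5,898.20 = £901.80. Plan pays £3,834 − £901.80 = £2,932.20.

£2,932.20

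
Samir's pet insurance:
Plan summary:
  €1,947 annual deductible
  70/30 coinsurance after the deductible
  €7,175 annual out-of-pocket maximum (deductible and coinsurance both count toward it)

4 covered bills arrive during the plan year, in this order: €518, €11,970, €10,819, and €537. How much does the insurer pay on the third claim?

#1 (€518): entire amount goes to the deductible. Cost to owner: €518. OOP to date €518. Plan pays €518 − €518 = €0.
#2 (€11,970): €1,429 finishes the deductible; €10,541 goes to coinsurance; coinsurance €10,541 × 30% = €3,162.30. Owner owes €4,591.30 (running OOP €5,109.30). Plan pays €11,970 − €4,591.30 = €7,378.70.
#3 (€10,819): 30% coinsurance on €10,819 = €3,245.70. OOP would hit €8,355 > €7,175, so the cap limits the owner to €7,175 − €5,109.30 = €2,065.70. Plan pays €10,819 − €2,065.70 = €8,753.30.

€8,753.30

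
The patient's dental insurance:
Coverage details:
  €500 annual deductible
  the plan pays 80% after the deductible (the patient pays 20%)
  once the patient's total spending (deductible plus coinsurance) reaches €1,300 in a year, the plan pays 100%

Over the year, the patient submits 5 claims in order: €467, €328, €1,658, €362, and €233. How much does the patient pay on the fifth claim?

€46.60

#1 (€467): all of it applies to the deductible. Patient owes €467 (running OOP €467).
#2 (€328): €33 finishes the deductible; €295 goes to coinsurance; patient's 20% is €59. Patient owes €92 (running OOP €559).
#3 (€1,658): deductible already satisfied, so patient's share is 20% × €1,658 = €331.60. Patient pays €331.60; OOP now €890.60.
#4 (€362): deductible already satisfied, so patient's share is 20% × €362 = €72.40. Patient pays €72.40; OOP now €963.
#5 (€233): 20% coinsurance on €233 = €46.60. Patient owes €46.60 (running OOP €1,009.60).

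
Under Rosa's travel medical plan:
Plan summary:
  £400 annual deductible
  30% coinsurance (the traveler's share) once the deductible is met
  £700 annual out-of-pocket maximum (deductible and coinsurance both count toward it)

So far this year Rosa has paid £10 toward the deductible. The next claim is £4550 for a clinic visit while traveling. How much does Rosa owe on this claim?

£690

Deductible still to meet: £400 − £10 = £390.
After the £390 deductible portion, £4550 − £390 = £4160 is subject to coinsurance.
Traveler's 30% share of £4160 is £1248.
So the traveler owes £390 + £1248 = £1638 before any cap.
That would bring total out-of-pocket to £1648, past the £700 cap. The traveler is capped at £700 − £10 = £690 on this claim.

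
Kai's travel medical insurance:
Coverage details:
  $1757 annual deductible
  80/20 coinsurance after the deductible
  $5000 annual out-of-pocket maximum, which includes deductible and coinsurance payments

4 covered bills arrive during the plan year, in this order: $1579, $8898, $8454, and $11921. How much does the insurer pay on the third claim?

$6955

#1 ($1579): entire amount goes to the deductible. Traveler owes $1579 (running OOP $1579). Plan pays $1579 − $1579 = $0.
#2 ($8898): $178 to deductible, leaving $8720; traveler's 20% is $1744. Traveler owes $1922 (running OOP $3501). Plan pays $8898 − $1922 = $6976.
#3 ($8454): deductible already satisfied, so traveler's share is 20% × $8454 = $1690.80. That would push OOP to $5191.80, over the $5000 cap, so traveler pays $5000 − $3501 = $1499. Insurer: $8454 − $1499 = $6955.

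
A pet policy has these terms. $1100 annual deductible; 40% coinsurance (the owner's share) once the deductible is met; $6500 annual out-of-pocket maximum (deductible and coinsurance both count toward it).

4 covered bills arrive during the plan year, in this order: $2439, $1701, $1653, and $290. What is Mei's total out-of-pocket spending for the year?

$3093.20

Claim 1 ($2439): $1100 finishes the deductible; $1339 goes to coinsurance; owner's 40% is $535.60. Owner pays $1635.60; OOP now $1635.60.
Claim 2 ($1701): deductible met; 40% of $1701 = $680.40. Cost to owner: $680.40. OOP to date $2316.
Claim 3 ($1653): deductible met; 40% of $1653 = $661.20. Owner pays $661.20; OOP now $2977.20.
Claim 4 ($290): deductible met; 40% of $290 = $116. Owner owes $116 (running OOP $3093.20).
Summing the owner's payments: $1635.60 + $680.40 + $661.20 + $116 = $3093.20.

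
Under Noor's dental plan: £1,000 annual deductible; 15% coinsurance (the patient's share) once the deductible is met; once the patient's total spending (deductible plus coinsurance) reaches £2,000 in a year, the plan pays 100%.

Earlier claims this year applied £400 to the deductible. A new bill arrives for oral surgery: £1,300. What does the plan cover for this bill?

£595

Deductible still to meet: £1,000 − £400 = £600.
That leaves £1,300 − £600 = £700 for coinsurance.
Coinsurance: £700 × 15% = £105.
That puts the patient's cost at £600 + £105 = £705 before any cap.
Total out-of-pocket so far would be £400 + £705 = £1,105, below the £2,000 cap — no reduction.
The plan picks up £1,300 − £705 = £595.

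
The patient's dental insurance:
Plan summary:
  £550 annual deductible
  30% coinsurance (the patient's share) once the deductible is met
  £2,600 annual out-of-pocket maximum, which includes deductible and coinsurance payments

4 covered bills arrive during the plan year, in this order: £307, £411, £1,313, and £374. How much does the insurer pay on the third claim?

Claim 1 (£307): all of it applies to the deductible. Patient pays £307; OOP now £307. Insurer: £307 − £307 = £0.
Claim 2 (£411): £243 to deductible, leaving £168; patient's 30% is £50.40. Cost to patient: £293.40. OOP to date £600.40. Insurer: £411 − £293.40 = £117.60.
Claim 3 (£1,313): 30% coinsurance on £1,313 = £393.90. Patient owes £393.90 (running OOP £994.30). Plan pays £1,313 − £393.90 = £919.10.

£919.10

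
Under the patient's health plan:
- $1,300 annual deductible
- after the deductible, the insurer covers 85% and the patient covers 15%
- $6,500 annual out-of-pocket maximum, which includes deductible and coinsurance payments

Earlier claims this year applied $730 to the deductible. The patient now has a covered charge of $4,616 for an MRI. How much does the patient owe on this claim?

Remaining deductible: $1,300 − $730 = $570.
The remaining $4,046 (= $4,616 − $570) moves to coinsurance.
Coinsurance: $4,046 × 15% = $606.90.
That puts the patient's cost at $570 + $606.90 = $1,176.90 before any cap.
Year-to-date out-of-pocket becomes $730 + $1,176.90 = $1,906.90, still under the $6,500 maximum, so no cap applies.

$1,176.90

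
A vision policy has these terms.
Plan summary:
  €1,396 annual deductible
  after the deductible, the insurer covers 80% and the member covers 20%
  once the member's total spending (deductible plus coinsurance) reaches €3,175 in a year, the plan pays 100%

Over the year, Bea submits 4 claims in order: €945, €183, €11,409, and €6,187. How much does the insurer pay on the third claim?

€9,362

Claim 1 — €945: entire amount goes to the deductible. Member owes €945 (running OOP €945). Insurer: €945 − €945 = €0.
Claim 2 — €183: entire amount goes to the deductible. Cost to member: €183. OOP to date €1,128. Insurer: €183 − €183 = €0.
Claim 3 — €11,409: €268 finishes the deductible; €11,141 goes to coinsurance; 20% of €11,141 = €2,228.20. Together that's €268 + €2,228.20 = €2,496.20. OOP would hit €3,624.20 > €3,175, so the cap limits the member to €3,175 − €1,128 = €2,047. Plan pays €11,409 − €2,047 = €9,362.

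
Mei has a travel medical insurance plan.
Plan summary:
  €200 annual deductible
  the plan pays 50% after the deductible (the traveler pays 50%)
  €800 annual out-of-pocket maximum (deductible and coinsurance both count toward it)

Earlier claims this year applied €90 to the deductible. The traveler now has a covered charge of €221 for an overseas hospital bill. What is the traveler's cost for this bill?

€165.50

Remaining deductible: €200 − €90 = €110.
The remaining €111 (= €221 − €110) moves to coinsurance.
Coinsurance: €111 × 50% = €55.50.
So the traveler owes €110 + €55.50 = €165.50 before any cap.
Cumulative spending €90 + €165.50 = €255.50 stays under the €800 maximum.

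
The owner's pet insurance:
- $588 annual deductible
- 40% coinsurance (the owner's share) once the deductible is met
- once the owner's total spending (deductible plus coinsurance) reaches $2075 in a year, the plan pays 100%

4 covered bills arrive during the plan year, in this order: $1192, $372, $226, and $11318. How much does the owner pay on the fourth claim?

$1006.20

Claim 1 ($1192): $588 finishes the deductible; $604 goes to coinsurance; coinsurance $604 × 40% = $241.60. Cost to owner: $829.60. OOP to date $829.60.
Claim 2 ($372): deductible already satisfied, so owner's share is 40% × $372 = $148.80. Owner pays $148.80; OOP now $978.40.
Claim 3 ($226): deductible already satisfied, so owner's share is 40% × $226 = $90.40. Owner owes $90.40 (running OOP $1068.80).
Claim 4 ($11318): deductible met; 40% of $11318 = $4527.20. Adding that to $1068.80 gives $5596, past the $2075 cap; owner pays only $2075 − $1068.80 = $1006.20.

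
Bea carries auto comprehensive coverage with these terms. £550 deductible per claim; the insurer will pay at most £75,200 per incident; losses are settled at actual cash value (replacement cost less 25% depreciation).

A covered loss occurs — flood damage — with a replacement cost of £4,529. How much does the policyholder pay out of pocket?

£1,682.25

At 25% depreciation, ACV = £4,529 − £1,132.25 = £3,396.75.
Less the £550 deductible: £3,396.75 − £550 = £2,846.75.
£2,846.75 ≤ £75,200, so the limit doesn't bind; insurer pays £2,846.75.
Out of pocket: £4,529 − £2,846.75 = £1,682.25.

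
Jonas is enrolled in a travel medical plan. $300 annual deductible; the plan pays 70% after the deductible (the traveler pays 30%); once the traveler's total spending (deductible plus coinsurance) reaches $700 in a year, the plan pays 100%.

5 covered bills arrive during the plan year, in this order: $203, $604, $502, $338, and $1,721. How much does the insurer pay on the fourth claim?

$240.70

Claim 1 ($203): entire amount goes to the deductible. Traveler pays $203; OOP now $203. Insurer: $203 − $203 = $0.
Claim 2 ($604): $97 finishes the deductible; $507 goes to coinsurance; 30% of $507 = $152.10. Cost to traveler: $249.10. OOP to date $452.10. Insurer: $604 − $249.10 = $354.90.
Claim 3 ($502): 30% coinsurance on $502 = $150.60. Traveler owes $150.60 (running OOP $602.70). Insurer: $502 − $150.60 = $351.40.
Claim 4 ($338): deductible already satisfied, so traveler's share is 30% × $338 = $101.40. Adding that to $602.70 gives $704.10, past the $700 cap; traveler pays only $700 − $602.70 = $97.30. Insurer: $338 − $97.30 = $240.70.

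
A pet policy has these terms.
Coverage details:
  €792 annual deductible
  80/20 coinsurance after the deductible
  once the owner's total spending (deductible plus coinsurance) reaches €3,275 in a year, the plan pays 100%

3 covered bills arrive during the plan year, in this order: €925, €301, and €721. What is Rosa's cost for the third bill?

Claim 1 — €925: €792 finishes the deductible; €133 goes to coinsurance; 20% of €133 = €26.60. Owner owes €818.60 (running OOP €818.60).
Claim 2 — €301: deductible already satisfied, so owner's share is 20% × €301 = €60.20. Owner pays €60.20; OOP now €878.80.
Claim 3 — €721: 20% coinsurance on €721 = €144.20. Owner owes €144.20 (running OOP €1,023).

€144.20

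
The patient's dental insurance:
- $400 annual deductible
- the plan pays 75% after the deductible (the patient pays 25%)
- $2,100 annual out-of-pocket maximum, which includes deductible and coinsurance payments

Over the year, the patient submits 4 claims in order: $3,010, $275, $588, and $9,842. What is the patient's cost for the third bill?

#1 ($3,010): $400 to deductible, leaving $2,610; patient's 25% is $652.50. Patient owes $1,052.50 (running OOP $1,052.50).
#2 ($275): 25% coinsurance on $275 = $68.75. Cost to patient: $68.75. OOP to date $1,121.25.
#3 ($588): deductible met; 25% of $588 = $147. Patient owes $147 (running OOP $1,268.25).

$147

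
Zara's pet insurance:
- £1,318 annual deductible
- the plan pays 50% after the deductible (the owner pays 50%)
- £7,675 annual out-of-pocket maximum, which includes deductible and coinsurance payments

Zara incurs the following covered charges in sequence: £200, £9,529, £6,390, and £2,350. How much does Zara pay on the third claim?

£2,151.50

#1 (£200): fully absorbed by the deductible. Cost to owner: £200. OOP to date £200.
#2 (£9,529): £1,118 to deductible, leaving £8,411; 50% of £8,411 = £4,205.50. Owner pays £5,323.50; OOP now £5,523.50.
#3 (£6,390): deductible already satisfied, so owner's share is 50% × £6,390 = £3,195. OOP would hit £8,718.50 > £7,675, so the cap limits the owner to £7,675 − £5,523.50 = £2,151.50.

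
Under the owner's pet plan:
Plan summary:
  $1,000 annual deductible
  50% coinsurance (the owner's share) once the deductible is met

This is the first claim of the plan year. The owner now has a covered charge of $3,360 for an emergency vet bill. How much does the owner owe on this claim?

$2,180

The full $1,000 deductible is still open; $1,000 of this bill applies to it.
After the $1,000 deductible portion, $3,360 − $1,000 = $2,360 is subject to coinsurance.
50% of $2,360 = $1,180 falls to the owner.
That puts the owner's cost at $1,000 + $1,180 = $2,180.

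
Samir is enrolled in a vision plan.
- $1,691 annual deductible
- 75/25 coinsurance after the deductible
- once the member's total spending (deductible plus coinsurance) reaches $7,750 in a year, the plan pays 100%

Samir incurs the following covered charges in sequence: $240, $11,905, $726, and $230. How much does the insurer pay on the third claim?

$544.50

Claim 1 ($240): entire amount goes to the deductible. Cost to member: $240. OOP to date $240. Insurer: $240 − $240 = $0.
Claim 2 ($11,905): $1,451 to deductible, leaving $10,454; coinsurance $10,454 × 25% = $2,613.50. Cost to member: $4,064.50. OOP to date $4,304.50. Plan pays $11,905 − $4,064.50 = $7,840.50.
Claim 3 ($726): deductible met; 25% of $726 = $181.50. Member pays $181.50; OOP now $4,486. Insurer: $726 − $181.50 = $544.50.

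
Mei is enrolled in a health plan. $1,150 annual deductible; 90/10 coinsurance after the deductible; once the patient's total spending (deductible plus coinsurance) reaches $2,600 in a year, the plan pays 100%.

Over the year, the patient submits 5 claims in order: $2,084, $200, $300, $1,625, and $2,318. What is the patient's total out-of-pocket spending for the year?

$1,687.70

Claim 1 — $2,084: $1,150 to deductible, leaving $934; 10% of $934 = $93.40. Cost to patient: $1,243.40. OOP to date $1,243.40.
Claim 2 — $200: deductible already satisfied, so patient's share is 10% × $200 = $20. Cost to patient: $20. OOP to date $1,263.40.
Claim 3 — $300: deductible already satisfied, so patient's share is 10% × $300 = $30. Cost to patient: $30. OOP to date $1,293.40.
Claim 4 — $1,625: deductible already satisfied, so patient's share is 10% × $1,625 = $162.50. Patient pays $162.50; OOP now $1,455.90.
Claim 5 — $2,318: 10% coinsurance on $2,318 = $231.80. Cost to patient: $231.80. OOP to date $1,687.70.
Summing the patient's payments: $1,243.40 + $20 + $30 + $162.50 + $231.80 = $1,687.70.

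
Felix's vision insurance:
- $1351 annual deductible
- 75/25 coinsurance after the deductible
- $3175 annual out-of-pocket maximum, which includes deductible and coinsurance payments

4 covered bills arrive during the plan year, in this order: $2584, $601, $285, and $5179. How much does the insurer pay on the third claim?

$213.75

#1 ($2584): deductible takes $1351, $1233 remains; 25% of $1233 = $308.25. Member owes $1659.25 (running OOP $1659.25). Plan pays $2584 − $1659.25 = $924.75.
#2 ($601): deductible already satisfied, so member's share is 25% × $601 = $150.25. Member owes $150.25 (running OOP $1809.50). Insurer: $601 − $150.25 = $450.75.
#3 ($285): deductible already satisfied, so member's share is 25% × $285 = $71.25. Member owes $71.25 (running OOP $1880.75). Plan pays $285 − $71.25 = $213.75.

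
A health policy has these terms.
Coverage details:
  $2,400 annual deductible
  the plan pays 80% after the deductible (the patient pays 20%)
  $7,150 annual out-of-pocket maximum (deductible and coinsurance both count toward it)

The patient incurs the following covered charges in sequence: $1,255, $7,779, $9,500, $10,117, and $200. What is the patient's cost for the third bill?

#1 ($1,255): all of it applies to the deductible. Cost to patient: $1,255. OOP to date $1,255.
#2 ($7,779): $1,145 finishes the deductible; $6,634 goes to coinsurance; 20% of $6,634 = $1,326.80. Cost to patient: $2,471.80. OOP to date $3,726.80.
#3 ($9,500): deductible met; 20% of $9,500 = $1,900. Patient owes $1,900 (running OOP $5,626.80).

$1,900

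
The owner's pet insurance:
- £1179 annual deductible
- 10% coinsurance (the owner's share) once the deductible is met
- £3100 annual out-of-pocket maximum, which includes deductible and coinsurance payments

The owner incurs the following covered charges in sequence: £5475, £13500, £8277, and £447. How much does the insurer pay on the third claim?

£8135.60

Claim 1 (£5475): £1179 finishes the deductible; £4296 goes to coinsurance; owner's 10% is £429.60. Cost to owner: £1608.60. OOP to date £1608.60. Plan pays £5475 − £1608.60 = £3866.40.
Claim 2 (£13500): deductible already satisfied, so owner's share is 10% × £13500 = £1350. Owner owes £1350 (running OOP £2958.60). Insurer: £13500 − £1350 = £12150.
Claim 3 (£8277): deductible met; 10% of £8277 = £827.70. Adding that to £2958.60 gives £3786.30, past the £3100 cap; owner pays only £3100 − £2958.60 = £141.40. Plan pays £8277 − £141.40 = £8135.60.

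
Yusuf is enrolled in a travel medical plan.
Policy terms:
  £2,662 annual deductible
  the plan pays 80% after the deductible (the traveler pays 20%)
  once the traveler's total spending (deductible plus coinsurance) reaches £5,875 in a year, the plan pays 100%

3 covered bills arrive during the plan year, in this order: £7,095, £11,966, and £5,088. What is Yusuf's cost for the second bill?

Claim 1 (£7,095): £2,662 finishes the deductible; £4,433 goes to coinsurance; coinsurance £4,433 × 20% = £886.60. Cost to traveler: £3,548.60. OOP to date £3,548.60.
Claim 2 (£11,966): deductible met; 20% of £11,966 = £2,393.20. That would push OOP to £5,941.80, over the £5,875 cap, so traveler pays £5,875 − £3,548.60 = £2,326.40.

£2,326.40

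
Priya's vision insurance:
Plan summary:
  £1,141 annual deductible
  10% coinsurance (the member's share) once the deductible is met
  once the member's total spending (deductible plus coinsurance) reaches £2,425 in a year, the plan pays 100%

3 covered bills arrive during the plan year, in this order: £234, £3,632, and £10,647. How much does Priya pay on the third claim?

£1,011.50

Claim 1 — £234: entire amount goes to the deductible. Member pays £234; OOP now £234.
Claim 2 — £3,632: deductible takes £907, £2,725 remains; member's 10% is £272.50. Member owes £1,179.50 (running OOP £1,413.50).
Claim 3 — £10,647: deductible already satisfied, so member's share is 10% × £10,647 = £1,064.70. Adding that to £1,413.50 gives £2,478.20, past the £2,425 cap; member pays only £2,425 − £1,413.50 = £1,011.50.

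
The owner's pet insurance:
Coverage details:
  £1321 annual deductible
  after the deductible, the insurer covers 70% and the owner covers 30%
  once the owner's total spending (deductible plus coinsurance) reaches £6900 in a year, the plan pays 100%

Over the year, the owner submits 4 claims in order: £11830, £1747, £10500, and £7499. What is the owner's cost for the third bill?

£1902.20

Claim 1 (£11830): £1321 finishes the deductible; £10509 goes to coinsurance; owner's 30% is £3152.70. Owner owes £4473.70 (running OOP £4473.70).
Claim 2 (£1747): 30% coinsurance on £1747 = £524.10. Owner owes £524.10 (running OOP £4997.80).
Claim 3 (£10500): deductible met; 30% of £10500 = £3150. OOP would hit £8147.80 > £6900, so the cap limits the owner to £6900 − £4997.80 = £1902.20.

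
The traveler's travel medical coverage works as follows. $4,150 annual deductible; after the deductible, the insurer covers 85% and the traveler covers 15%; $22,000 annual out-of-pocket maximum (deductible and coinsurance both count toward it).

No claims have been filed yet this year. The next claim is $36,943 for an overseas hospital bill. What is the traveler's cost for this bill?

$9,068.95

Nothing has been paid toward the $4,150 deductible, so the first $4,150 of this charge is applied there.
That leaves $36,943 − $4,150 = $32,793 for coinsurance.
Traveler's 15% share of $32,793 is $4,918.95.
That puts the traveler's cost at $4,150 + $4,918.95 = $9,068.95 before any cap.
Total out-of-pocket so far would be $0 + $9,068.95 = $9,068.95, below the $22,000 cap — no reduction.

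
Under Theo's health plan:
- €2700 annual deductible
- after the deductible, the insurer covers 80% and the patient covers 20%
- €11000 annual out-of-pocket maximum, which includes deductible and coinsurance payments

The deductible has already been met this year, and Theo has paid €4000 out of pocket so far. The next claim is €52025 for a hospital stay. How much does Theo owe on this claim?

With the deductible met, the entire €52025 is subject to coinsurance.
Patient's 20% share of €52025 is €10405.
That would bring total out-of-pocket to €14405, past the €11000 cap. The patient is capped at €11000 − €4000 = €7000 on this claim.

€7000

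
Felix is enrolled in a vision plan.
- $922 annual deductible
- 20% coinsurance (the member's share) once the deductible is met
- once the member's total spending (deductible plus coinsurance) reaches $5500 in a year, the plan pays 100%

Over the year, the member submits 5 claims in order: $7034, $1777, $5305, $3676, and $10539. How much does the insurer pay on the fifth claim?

$9335

Claim 1 ($7034): $922 to deductible, leaving $6112; coinsurance $6112 × 20% = $1222.40. Cost to member: $2144.40. OOP to date $2144.40. Plan pays $7034 − $2144.40 = $4889.60.
Claim 2 ($1777): 20% coinsurance on $1777 = $355.40. Member pays $355.40; OOP now $2499.80. Plan pays $1777 − $355.40 = $1421.60.
Claim 3 ($5305): 20% coinsurance on $5305 = $1061. Member pays $1061; OOP now $3560.80. Insurer: $5305 − $1061 = $4244.
Claim 4 ($3676): deductible met; 20% of $3676 = $735.20. Cost to member: $735.20. OOP to date $4296. Plan pays $3676 − $735.20 = $2940.80.
Claim 5 ($10539): 20% coinsurance on $10539 = $2107.80. OOP would hit $6403.80 > $5500, so the cap limits the member to $5500 − $4296 = $1204. Insurer: $10539 − $1204 = $9335.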